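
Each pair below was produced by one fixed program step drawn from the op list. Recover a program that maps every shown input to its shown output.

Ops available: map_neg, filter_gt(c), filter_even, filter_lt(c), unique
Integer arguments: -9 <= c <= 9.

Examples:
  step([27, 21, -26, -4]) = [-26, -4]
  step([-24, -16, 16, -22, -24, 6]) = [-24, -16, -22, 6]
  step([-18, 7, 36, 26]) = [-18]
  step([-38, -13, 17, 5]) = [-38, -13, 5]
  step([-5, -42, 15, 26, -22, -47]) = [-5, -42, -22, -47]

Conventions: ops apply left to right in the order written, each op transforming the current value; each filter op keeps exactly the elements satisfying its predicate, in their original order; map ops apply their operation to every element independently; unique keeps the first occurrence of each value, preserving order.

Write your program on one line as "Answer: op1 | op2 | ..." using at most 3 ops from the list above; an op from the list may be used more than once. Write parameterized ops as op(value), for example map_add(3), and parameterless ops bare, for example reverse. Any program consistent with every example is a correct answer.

filter_lt(7) | unique

Check, running the answer program on each example:
  [27, 21, -26, -4] -> [-26, -4] -> [-26, -4]
  [-24, -16, 16, -22, -24, 6] -> [-24, -16, -22, -24, 6] -> [-24, -16, -22, 6]
  [-18, 7, 36, 26] -> [-18] -> [-18]
  [-38, -13, 17, 5] -> [-38, -13, 5] -> [-38, -13, 5]
  [-5, -42, 15, 26, -22, -47] -> [-5, -42, -22, -47] -> [-5, -42, -22, -47]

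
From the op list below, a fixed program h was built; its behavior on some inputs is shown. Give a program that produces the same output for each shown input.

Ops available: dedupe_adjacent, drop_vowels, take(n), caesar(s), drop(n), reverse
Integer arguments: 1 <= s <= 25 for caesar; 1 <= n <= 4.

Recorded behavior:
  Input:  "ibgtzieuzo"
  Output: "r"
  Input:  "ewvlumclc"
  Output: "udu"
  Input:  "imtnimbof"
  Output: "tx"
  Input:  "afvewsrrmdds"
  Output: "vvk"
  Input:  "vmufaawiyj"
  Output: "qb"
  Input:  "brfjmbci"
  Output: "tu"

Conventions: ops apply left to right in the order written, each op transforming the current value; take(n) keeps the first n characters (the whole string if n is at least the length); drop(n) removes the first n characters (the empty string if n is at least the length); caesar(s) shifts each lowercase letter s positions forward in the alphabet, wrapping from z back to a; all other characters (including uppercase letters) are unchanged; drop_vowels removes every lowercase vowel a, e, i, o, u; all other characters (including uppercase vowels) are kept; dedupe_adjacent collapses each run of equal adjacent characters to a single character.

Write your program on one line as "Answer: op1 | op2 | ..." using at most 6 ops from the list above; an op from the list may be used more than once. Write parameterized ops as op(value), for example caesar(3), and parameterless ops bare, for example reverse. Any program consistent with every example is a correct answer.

reverse | take(3) | drop_vowels | caesar(18) | reverse

Check, running the answer program on each example:
  "ibgtzieuzo" -> "ozueiztgbi" -> "ozu" -> "z" -> "r" -> "r"
  "ewvlumclc" -> "clcmulvwe" -> "clc" -> "clc" -> "udu" -> "udu"
  "imtnimbof" -> "fobmintmi" -> "fob" -> "fb" -> "xt" -> "tx"
  "afvewsrrmdds" -> "sddmrrswevfa" -> "sdd" -> "sdd" -> "kvv" -> "vvk"
  "vmufaawiyj" -> "jyiwaafumv" -> "jyi" -> "jy" -> "bq" -> "qb"
  "brfjmbci" -> "icbmjfrb" -> "icb" -> "cb" -> "ut" -> "tu"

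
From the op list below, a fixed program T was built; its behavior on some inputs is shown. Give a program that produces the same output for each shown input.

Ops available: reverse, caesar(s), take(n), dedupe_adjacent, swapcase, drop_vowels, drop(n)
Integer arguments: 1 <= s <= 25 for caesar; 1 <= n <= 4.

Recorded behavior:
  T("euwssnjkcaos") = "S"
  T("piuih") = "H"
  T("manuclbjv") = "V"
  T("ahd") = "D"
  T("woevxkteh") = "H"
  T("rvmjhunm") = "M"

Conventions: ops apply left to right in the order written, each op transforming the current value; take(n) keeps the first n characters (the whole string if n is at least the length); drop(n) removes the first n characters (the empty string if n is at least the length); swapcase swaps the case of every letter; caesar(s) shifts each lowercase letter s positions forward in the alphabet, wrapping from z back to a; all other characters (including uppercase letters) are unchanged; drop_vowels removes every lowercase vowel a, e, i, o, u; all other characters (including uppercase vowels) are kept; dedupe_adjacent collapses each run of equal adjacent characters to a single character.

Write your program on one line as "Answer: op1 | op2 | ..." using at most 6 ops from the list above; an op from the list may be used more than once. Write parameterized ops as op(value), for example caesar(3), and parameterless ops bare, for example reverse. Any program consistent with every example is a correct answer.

swapcase | drop(1) | reverse | take(2) | reverse | drop(1)

Check, running the answer program on each example:
  "euwssnjkcaos" -> "EUWSSNJKCAOS" -> "UWSSNJKCAOS" -> "SOACKJNSSWU" -> "SO" -> "OS" -> "S"
  "piuih" -> "PIUIH" -> "IUIH" -> "HIUI" -> "HI" -> "IH" -> "H"
  "manuclbjv" -> "MANUCLBJV" -> "ANUCLBJV" -> "VJBLCUNA" -> "VJ" -> "JV" -> "V"
  "ahd" -> "AHD" -> "HD" -> "DH" -> "DH" -> "HD" -> "D"
  "woevxkteh" -> "WOEVXKTEH" -> "OEVXKTEH" -> "HETKXVEO" -> "HE" -> "EH" -> "H"
  "rvmjhunm" -> "RVMJHUNM" -> "VMJHUNM" -> "MNUHJMV" -> "MN" -> "NM" -> "M"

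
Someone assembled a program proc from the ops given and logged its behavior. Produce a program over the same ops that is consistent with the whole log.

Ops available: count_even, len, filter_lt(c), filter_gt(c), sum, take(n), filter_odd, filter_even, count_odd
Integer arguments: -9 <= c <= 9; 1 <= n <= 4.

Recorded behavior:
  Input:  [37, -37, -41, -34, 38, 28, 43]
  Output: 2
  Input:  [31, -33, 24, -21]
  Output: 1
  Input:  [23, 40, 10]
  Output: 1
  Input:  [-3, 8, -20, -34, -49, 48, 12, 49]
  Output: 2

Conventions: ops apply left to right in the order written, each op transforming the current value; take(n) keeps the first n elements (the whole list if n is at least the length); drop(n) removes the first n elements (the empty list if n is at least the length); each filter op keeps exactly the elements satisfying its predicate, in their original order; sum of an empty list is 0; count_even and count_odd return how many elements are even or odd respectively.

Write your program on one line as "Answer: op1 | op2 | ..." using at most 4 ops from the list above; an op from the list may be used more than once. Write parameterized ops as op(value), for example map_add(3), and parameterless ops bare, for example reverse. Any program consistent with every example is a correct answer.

filter_odd | filter_gt(-6) | count_odd

Check, running the answer program on each example:
  [37, -37, -41, -34, 38, 28, 43] -> [37, -37, -41, 43] -> [37, 43] -> 2
  [31, -33, 24, -21] -> [31, -33, -21] -> [31] -> 1
  [23, 40, 10] -> [23] -> [23] -> 1
  [-3, 8, -20, -34, -49, 48, 12, 49] -> [-3, -49, 49] -> [-3, 49] -> 2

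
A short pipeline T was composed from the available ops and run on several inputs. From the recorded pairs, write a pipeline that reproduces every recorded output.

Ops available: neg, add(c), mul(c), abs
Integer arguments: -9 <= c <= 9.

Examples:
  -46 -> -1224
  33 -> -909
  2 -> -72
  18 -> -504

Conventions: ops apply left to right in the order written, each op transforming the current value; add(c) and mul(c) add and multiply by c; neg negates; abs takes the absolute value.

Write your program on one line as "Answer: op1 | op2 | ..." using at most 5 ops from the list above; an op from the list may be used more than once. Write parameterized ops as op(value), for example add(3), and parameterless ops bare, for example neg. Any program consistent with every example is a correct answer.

mul(-3) | add(-2) | neg | abs | mul(-9)

Check, running the answer program on each example:
  -46 -> 138 -> 136 -> -136 -> 136 -> -1224
  33 -> -99 -> -101 -> 101 -> 101 -> -909
  2 -> -6 -> -8 -> 8 -> 8 -> -72
  18 -> -54 -> -56 -> 56 -> 56 -> -504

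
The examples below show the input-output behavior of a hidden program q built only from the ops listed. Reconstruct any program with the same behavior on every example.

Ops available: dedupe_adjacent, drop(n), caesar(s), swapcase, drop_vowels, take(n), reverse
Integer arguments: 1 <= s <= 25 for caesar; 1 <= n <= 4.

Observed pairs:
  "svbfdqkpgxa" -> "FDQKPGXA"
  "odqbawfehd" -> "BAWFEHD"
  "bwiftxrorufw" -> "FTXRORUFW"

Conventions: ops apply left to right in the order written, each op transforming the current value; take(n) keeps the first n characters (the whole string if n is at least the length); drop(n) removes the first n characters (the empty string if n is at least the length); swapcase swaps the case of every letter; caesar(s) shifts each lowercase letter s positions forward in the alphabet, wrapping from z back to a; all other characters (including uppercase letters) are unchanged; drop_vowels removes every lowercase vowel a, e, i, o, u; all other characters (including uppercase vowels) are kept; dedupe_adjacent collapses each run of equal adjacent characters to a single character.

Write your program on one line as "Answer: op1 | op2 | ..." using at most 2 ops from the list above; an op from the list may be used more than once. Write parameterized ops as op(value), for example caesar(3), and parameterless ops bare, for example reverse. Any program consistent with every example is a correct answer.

swapcase | drop(3)

Check, running the answer program on each example:
  "svbfdqkpgxa" -> "SVBFDQKPGXA" -> "FDQKPGXA"
  "odqbawfehd" -> "ODQBAWFEHD" -> "BAWFEHD"
  "bwiftxrorufw" -> "BWIFTXRORUFW" -> "FTXRORUFW"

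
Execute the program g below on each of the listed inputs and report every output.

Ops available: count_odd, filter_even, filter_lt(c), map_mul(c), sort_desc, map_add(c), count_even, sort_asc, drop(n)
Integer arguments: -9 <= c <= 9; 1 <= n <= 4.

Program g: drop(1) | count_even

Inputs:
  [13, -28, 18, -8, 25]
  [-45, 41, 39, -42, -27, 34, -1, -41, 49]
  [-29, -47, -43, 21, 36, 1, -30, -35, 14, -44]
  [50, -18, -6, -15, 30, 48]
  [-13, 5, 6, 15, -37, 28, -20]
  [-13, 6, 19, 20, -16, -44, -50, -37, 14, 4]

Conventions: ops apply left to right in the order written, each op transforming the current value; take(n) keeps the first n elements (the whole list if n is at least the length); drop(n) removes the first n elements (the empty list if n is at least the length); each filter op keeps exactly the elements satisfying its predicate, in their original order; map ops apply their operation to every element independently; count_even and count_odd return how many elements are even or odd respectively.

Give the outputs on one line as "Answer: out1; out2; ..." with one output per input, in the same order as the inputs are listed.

Execution, op by op:
  [13, -28, 18, -8, 25] -> [-28, 18, -8, 25] -> 3
  [-45, 41, 39, -42, -27, 34, -1, -41, 49] -> [41, 39, -42, -27, 34, -1, -41, 49] -> 2
  [-29, -47, -43, 21, 36, 1, -30, -35, 14, -44] -> [-47, -43, 21, 36, 1, -30, -35, 14, -44] -> 4
  [50, -18, -6, -15, 30, 48] -> [-18, -6, -15, 30, 48] -> 4
  [-13, 5, 6, 15, -37, 28, -20] -> [5, 6, 15, -37, 28, -20] -> 3
  [-13, 6, 19, 20, -16, -44, -50, -37, 14, 4] -> [6, 19, 20, -16, -44, -50, -37, 14, 4] -> 7

3; 2; 4; 4; 3; 7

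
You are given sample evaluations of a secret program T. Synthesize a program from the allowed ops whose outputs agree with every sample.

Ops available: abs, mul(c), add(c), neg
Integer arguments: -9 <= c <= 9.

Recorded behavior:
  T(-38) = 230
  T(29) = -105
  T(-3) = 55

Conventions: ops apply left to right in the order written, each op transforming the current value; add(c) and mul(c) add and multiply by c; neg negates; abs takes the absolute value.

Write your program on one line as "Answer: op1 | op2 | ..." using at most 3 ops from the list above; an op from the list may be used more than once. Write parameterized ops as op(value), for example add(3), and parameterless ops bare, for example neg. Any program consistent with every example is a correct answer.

neg | add(8) | mul(5)

Check, running the answer program on each example:
  -38 -> 38 -> 46 -> 230
  29 -> -29 -> -21 -> -105
  -3 -> 3 -> 11 -> 55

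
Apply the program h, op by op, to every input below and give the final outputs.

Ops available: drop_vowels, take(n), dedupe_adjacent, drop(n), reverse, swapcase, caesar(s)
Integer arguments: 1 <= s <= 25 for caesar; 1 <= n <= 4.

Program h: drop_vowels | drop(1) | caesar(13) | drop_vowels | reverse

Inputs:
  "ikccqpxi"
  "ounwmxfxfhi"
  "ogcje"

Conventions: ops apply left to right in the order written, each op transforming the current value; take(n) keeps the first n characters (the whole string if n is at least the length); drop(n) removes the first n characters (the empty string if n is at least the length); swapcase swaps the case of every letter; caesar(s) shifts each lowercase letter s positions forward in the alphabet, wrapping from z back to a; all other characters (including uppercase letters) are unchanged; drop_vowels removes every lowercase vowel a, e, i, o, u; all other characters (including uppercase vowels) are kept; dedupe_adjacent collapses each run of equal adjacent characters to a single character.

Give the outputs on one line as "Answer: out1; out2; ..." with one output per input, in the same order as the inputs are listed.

"kcdpp"; "skskzj"; "wp"

Execution, op by op:
  "ikccqpxi" -> "kccqpx" -> "ccqpx" -> "ppdck" -> "ppdck" -> "kcdpp"
  "ounwmxfxfhi" -> "nwmxfxfh" -> "wmxfxfh" -> "jzksksu" -> "jzksks" -> "skskzj"
  "ogcje" -> "gcj" -> "cj" -> "pw" -> "pw" -> "wp"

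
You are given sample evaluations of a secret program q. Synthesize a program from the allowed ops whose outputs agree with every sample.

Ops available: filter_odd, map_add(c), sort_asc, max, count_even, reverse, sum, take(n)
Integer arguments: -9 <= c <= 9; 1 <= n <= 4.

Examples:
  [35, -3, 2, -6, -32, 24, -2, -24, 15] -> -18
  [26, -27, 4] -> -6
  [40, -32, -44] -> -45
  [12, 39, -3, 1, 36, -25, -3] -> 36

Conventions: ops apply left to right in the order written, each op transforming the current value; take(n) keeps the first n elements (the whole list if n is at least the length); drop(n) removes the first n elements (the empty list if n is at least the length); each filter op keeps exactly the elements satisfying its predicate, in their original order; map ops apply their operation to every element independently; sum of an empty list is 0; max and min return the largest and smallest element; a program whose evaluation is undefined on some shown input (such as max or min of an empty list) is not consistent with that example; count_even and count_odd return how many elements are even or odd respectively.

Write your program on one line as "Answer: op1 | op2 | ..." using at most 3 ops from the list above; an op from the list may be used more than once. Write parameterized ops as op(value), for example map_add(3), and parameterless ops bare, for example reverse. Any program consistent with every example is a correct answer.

map_add(-3) | sum

Check, running the answer program on each example:
  [35, -3, 2, -6, -32, 24, -2, -24, 15] -> [32, -6, -1, -9, -35, 21, -5, -27, 12] -> -18
  [26, -27, 4] -> [23, -30, 1] -> -6
  [40, -32, -44] -> [37, -35, -47] -> -45
  [12, 39, -3, 1, 36, -25, -3] -> [9, 36, -6, -2, 33, -28, -6] -> 36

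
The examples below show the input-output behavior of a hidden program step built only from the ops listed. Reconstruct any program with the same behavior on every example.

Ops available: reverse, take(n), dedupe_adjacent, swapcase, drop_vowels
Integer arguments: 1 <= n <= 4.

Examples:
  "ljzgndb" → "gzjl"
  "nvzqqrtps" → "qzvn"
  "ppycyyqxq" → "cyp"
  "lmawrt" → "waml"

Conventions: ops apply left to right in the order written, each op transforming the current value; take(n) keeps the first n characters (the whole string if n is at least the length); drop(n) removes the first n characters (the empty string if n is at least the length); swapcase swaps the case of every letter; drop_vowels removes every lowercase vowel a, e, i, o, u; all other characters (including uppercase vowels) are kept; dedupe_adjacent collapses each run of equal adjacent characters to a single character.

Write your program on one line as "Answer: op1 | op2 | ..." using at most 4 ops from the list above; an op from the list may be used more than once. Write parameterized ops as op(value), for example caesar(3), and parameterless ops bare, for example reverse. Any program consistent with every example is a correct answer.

take(4) | dedupe_adjacent | reverse

Check, running the answer program on each example:
  "ljzgndb" -> "ljzg" -> "ljzg" -> "gzjl"
  "nvzqqrtps" -> "nvzq" -> "nvzq" -> "qzvn"
  "ppycyyqxq" -> "ppyc" -> "pyc" -> "cyp"
  "lmawrt" -> "lmaw" -> "lmaw" -> "waml"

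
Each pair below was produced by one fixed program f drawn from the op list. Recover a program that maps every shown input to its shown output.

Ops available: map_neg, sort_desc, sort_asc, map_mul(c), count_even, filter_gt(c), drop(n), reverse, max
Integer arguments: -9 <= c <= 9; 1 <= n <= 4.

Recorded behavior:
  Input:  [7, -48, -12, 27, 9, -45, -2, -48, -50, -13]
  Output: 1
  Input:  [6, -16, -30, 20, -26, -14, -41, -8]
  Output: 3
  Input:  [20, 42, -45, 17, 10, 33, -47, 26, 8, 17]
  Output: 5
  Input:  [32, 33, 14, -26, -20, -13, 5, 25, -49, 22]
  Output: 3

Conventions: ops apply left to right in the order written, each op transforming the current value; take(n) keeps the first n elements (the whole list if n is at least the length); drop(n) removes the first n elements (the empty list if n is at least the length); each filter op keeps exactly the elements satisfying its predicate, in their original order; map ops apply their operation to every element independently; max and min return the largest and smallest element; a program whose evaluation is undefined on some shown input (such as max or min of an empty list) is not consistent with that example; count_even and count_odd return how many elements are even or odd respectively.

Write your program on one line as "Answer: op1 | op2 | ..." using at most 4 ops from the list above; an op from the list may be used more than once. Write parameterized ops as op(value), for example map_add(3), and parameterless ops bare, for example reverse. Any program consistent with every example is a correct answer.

sort_desc | filter_gt(-9) | count_even

Check, running the answer program on each example:
  [7, -48, -12, 27, 9, -45, -2, -48, -50, -13] -> [27, 9, 7, -2, -12, -13, -45, -48, -48, -50] -> [27, 9, 7, -2] -> 1
  [6, -16, -30, 20, -26, -14, -41, -8] -> [20, 6, -8, -14, -16, -26, -30, -41] -> [20, 6, -8] -> 3
  [20, 42, -45, 17, 10, 33, -47, 26, 8, 17] -> [42, 33, 26, 20, 17, 17, 10, 8, -45, -47] -> [42, 33, 26, 20, 17, 17, 10, 8] -> 5
  [32, 33, 14, -26, -20, -13, 5, 25, -49, 22] -> [33, 32, 25, 22, 14, 5, -13, -20, -26, -49] -> [33, 32, 25, 22, 14, 5] -> 3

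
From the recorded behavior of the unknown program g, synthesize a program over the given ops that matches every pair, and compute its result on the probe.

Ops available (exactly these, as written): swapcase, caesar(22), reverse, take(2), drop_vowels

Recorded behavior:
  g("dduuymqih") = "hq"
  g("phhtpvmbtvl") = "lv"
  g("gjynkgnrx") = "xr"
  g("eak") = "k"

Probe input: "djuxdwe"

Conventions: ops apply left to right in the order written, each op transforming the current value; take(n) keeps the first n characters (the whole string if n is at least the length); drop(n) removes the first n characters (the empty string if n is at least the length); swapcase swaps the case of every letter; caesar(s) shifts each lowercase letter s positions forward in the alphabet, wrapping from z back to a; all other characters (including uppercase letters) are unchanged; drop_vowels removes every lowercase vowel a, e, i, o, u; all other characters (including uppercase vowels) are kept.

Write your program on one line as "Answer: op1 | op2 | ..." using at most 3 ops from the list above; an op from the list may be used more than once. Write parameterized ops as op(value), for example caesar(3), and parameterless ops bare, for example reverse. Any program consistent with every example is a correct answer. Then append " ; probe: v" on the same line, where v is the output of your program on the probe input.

reverse | drop_vowels | take(2) ; probe: "wd"

Check, running the answer program on each example:
  "dduuymqih" -> "hiqmyuudd" -> "hqmydd" -> "hq"
  "phhtpvmbtvl" -> "lvtbmvpthhp" -> "lvtbmvpthhp" -> "lv"
  "gjynkgnrx" -> "xrngknyjg" -> "xrngknyjg" -> "xr"
  "eak" -> "kae" -> "k" -> "k"
  probe: "djuxdwe" -> "ewdxujd" -> "wdxjd" -> "wd"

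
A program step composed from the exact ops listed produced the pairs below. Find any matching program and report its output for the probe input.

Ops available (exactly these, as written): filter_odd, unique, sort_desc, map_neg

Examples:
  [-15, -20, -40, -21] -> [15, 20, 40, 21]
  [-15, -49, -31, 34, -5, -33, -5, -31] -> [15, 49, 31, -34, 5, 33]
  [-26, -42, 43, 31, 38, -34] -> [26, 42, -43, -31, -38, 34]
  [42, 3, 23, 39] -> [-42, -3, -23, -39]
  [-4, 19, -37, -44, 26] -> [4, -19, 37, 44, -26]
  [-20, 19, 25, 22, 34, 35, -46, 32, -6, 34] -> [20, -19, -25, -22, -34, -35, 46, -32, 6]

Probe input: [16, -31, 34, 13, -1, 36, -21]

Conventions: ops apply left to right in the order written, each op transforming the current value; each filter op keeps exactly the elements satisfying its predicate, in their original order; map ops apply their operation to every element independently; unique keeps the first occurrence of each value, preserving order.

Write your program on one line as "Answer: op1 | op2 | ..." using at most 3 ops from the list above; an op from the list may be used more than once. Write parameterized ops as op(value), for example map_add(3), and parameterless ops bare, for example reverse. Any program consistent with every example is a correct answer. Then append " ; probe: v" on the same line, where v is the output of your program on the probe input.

map_neg | unique ; probe: [-16, 31, -34, -13, 1, -36, 21]

Check, running the answer program on each example:
  [-15, -20, -40, -21] -> [15, 20, 40, 21] -> [15, 20, 40, 21]
  [-15, -49, -31, 34, -5, -33, -5, -31] -> [15, 49, 31, -34, 5, 33, 5, 31] -> [15, 49, 31, -34, 5, 33]
  [-26, -42, 43, 31, 38, -34] -> [26, 42, -43, -31, -38, 34] -> [26, 42, -43, -31, -38, 34]
  [42, 3, 23, 39] -> [-42, -3, -23, -39] -> [-42, -3, -23, -39]
  [-4, 19, -37, -44, 26] -> [4, -19, 37, 44, -26] -> [4, -19, 37, 44, -26]
  [-20, 19, 25, 22, 34, 35, -46, 32, -6, 34] -> [20, -19, -25, -22, -34, -35, 46, -32, 6, -34] -> [20, -19, -25, -22, -34, -35, 46, -32, 6]
  probe: [16, -31, 34, 13, -1, 36, -21] -> [-16, 31, -34, -13, 1, -36, 21] -> [-16, 31, -34, -13, 1, -36, 21]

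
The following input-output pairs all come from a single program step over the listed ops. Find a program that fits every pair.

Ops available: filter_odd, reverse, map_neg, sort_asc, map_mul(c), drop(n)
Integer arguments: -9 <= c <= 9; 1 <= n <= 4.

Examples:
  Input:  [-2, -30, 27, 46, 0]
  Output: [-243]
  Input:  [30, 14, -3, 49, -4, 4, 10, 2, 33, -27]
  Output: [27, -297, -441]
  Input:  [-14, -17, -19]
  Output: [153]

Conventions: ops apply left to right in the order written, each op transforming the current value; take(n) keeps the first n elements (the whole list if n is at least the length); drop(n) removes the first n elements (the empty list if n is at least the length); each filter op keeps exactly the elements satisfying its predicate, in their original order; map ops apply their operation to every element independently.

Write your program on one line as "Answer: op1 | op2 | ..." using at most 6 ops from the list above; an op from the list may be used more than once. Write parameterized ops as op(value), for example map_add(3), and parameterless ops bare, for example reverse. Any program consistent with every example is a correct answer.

sort_asc | drop(1) | map_mul(-9) | reverse | filter_odd | reverse

Check, running the answer program on each example:
  [-2, -30, 27, 46, 0] -> [-30, -2, 0, 27, 46] -> [-2, 0, 27, 46] -> [18, 0, -243, -414] -> [-414, -243, 0, 18] -> [-243] -> [-243]
  [30, 14, -3, 49, -4, 4, 10, 2, 33, -27] -> [-27, -4, -3, 2, 4, 10, 14, 30, 33, 49] -> [-4, -3, 2, 4, 10, 14, 30, 33, 49] -> [36, 27, -18, -36, -90, -126, -270, -297, -441] -> [-441, -297, -270, -126, -90, -36, -18, 27, 36] -> [-441, -297, 27] -> [27, -297, -441]
  [-14, -17, -19] -> [-19, -17, -14] -> [-17, -14] -> [153, 126] -> [126, 153] -> [153] -> [153]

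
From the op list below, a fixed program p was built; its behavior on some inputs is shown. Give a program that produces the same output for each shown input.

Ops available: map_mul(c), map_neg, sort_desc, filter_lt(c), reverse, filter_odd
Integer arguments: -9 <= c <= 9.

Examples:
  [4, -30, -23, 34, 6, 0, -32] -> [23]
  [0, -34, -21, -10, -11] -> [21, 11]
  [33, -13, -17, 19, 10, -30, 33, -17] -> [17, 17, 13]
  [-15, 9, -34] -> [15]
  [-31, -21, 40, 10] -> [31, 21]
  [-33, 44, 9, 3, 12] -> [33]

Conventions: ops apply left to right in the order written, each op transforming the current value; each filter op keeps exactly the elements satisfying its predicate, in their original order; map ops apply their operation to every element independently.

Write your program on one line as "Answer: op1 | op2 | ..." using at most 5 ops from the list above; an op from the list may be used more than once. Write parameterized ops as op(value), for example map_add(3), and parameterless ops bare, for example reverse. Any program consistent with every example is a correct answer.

filter_lt(-4) | map_neg | filter_odd | sort_desc

Check, running the answer program on each example:
  [4, -30, -23, 34, 6, 0, -32] -> [-30, -23, -32] -> [30, 23, 32] -> [23] -> [23]
  [0, -34, -21, -10, -11] -> [-34, -21, -10, -11] -> [34, 21, 10, 11] -> [21, 11] -> [21, 11]
  [33, -13, -17, 19, 10, -30, 33, -17] -> [-13, -17, -30, -17] -> [13, 17, 30, 17] -> [13, 17, 17] -> [17, 17, 13]
  [-15, 9, -34] -> [-15, -34] -> [15, 34] -> [15] -> [15]
  [-31, -21, 40, 10] -> [-31, -21] -> [31, 21] -> [31, 21] -> [31, 21]
  [-33, 44, 9, 3, 12] -> [-33] -> [33] -> [33] -> [33]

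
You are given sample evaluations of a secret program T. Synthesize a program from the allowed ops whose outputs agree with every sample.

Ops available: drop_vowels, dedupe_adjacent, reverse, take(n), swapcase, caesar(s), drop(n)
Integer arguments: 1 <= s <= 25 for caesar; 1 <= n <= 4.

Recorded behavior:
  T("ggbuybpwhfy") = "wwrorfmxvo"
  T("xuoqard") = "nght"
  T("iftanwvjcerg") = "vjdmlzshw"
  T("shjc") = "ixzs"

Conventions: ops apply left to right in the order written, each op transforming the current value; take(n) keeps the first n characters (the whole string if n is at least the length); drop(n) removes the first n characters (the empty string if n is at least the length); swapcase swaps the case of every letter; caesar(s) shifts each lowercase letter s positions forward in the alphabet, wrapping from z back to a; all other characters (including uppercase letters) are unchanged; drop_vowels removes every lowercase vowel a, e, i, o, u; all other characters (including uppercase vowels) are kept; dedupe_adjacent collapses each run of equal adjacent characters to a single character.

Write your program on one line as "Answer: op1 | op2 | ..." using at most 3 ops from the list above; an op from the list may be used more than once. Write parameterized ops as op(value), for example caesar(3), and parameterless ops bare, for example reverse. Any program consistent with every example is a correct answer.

drop_vowels | caesar(16)

Check, running the answer program on each example:
  "ggbuybpwhfy" -> "ggbybpwhfy" -> "wwrorfmxvo"
  "xuoqard" -> "xqrd" -> "nght"
  "iftanwvjcerg" -> "ftnwvjcrg" -> "vjdmlzshw"
  "shjc" -> "shjc" -> "ixzs"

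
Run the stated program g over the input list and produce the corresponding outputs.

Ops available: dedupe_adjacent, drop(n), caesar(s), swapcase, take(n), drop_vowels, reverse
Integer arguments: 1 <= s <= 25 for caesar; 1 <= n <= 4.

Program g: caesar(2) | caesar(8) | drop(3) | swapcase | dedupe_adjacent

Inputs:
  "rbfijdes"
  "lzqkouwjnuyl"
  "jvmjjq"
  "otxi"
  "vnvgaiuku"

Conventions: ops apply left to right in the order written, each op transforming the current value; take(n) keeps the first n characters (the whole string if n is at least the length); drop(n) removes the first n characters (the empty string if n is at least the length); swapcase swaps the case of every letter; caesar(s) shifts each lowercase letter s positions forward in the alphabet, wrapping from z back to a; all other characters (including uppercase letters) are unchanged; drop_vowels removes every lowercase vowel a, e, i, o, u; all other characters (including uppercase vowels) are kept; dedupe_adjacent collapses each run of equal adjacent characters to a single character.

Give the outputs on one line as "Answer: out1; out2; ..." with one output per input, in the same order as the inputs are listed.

"STNOC"; "UYEGTXEIV"; "TA"; "S"; "QKSEUE"

Execution, op by op:
  "rbfijdes" -> "tdhklfgu" -> "blpstnoc" -> "stnoc" -> "STNOC" -> "STNOC"
  "lzqkouwjnuyl" -> "nbsmqwylpwan" -> "vjauyegtxeiv" -> "uyegtxeiv" -> "UYEGTXEIV" -> "UYEGTXEIV"
  "jvmjjq" -> "lxolls" -> "tfwtta" -> "tta" -> "TTA" -> "TA"
  "otxi" -> "qvzk" -> "ydhs" -> "s" -> "S" -> "S"
  "vnvgaiuku" -> "xpxickwmw" -> "fxfqkseue" -> "qkseue" -> "QKSEUE" -> "QKSEUE"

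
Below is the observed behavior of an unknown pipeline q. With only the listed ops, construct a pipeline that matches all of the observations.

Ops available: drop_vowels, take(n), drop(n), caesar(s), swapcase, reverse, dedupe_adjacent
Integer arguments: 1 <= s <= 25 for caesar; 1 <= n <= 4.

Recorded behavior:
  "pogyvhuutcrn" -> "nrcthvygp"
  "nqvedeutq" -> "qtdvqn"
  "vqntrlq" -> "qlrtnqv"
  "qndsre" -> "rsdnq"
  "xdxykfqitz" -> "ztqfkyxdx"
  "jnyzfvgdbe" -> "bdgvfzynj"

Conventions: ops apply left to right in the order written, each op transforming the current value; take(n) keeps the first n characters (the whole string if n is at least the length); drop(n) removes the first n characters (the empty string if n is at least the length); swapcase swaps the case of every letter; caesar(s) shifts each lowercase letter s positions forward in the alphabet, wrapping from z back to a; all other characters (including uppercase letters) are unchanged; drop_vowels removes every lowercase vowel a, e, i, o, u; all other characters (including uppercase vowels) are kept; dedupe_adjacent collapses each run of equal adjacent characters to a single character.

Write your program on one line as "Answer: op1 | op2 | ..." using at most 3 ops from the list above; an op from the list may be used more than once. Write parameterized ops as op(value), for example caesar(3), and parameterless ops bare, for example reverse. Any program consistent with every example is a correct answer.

drop_vowels | reverse

Check, running the answer program on each example:
  "pogyvhuutcrn" -> "pgyvhtcrn" -> "nrcthvygp"
  "nqvedeutq" -> "nqvdtq" -> "qtdvqn"
  "vqntrlq" -> "vqntrlq" -> "qlrtnqv"
  "qndsre" -> "qndsr" -> "rsdnq"
  "xdxykfqitz" -> "xdxykfqtz" -> "ztqfkyxdx"
  "jnyzfvgdbe" -> "jnyzfvgdb" -> "bdgvfzynj"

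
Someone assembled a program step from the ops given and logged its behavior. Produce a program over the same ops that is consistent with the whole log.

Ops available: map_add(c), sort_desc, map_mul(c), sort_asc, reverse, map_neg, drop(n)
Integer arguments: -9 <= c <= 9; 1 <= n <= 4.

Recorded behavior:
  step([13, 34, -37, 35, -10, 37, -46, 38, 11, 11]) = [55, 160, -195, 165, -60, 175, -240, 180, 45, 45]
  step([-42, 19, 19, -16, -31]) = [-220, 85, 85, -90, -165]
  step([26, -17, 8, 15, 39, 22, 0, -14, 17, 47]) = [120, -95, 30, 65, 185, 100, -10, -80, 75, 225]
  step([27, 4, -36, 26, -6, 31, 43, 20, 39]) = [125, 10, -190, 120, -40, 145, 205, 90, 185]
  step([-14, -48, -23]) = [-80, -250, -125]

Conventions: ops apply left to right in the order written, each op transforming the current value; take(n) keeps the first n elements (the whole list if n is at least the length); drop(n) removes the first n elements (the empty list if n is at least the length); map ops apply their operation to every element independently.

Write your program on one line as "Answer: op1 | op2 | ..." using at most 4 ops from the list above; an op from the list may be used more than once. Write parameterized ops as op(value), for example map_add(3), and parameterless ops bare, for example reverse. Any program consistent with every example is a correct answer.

map_mul(-5) | map_add(8) | map_neg | map_add(-2)

Check, running the answer program on each example:
  [13, 34, -37, 35, -10, 37, -46, 38, 11, 11] -> [-65, -170, 185, -175, 50, -185, 230, -190, -55, -55] -> [-57, -162, 193, -167, 58, -177, 238, -182, -47, -47] -> [57, 162, -193, 167, -58, 177, -238, 182, 47, 47] -> [55, 160, -195, 165, -60, 175, -240, 180, 45, 45]
  [-42, 19, 19, -16, -31] -> [210, -95, -95, 80, 155] -> [218, -87, -87, 88, 163] -> [-218, 87, 87, -88, -163] -> [-220, 85, 85, -90, -165]
  [26, -17, 8, 15, 39, 22, 0, -14, 17, 47] -> [-130, 85, -40, -75, -195, -110, 0, 70, -85, -235] -> [-122, 93, -32, -67, -187, -102, 8, 78, -77, -227] -> [122, -93, 32, 67, 187, 102, -8, -78, 77, 227] -> [120, -95, 30, 65, 185, 100, -10, -80, 75, 225]
  [27, 4, -36, 26, -6, 31, 43, 20, 39] -> [-135, -20, 180, -130, 30, -155, -215, -100, -195] -> [-127, -12, 188, -122, 38, -147, -207, -92, -187] -> [127, 12, -188, 122, -38, 147, 207, 92, 187] -> [125, 10, -190, 120, -40, 145, 205, 90, 185]
  [-14, -48, -23] -> [70, 240, 115] -> [78, 248, 123] -> [-78, -248, -123] -> [-80, -250, -125]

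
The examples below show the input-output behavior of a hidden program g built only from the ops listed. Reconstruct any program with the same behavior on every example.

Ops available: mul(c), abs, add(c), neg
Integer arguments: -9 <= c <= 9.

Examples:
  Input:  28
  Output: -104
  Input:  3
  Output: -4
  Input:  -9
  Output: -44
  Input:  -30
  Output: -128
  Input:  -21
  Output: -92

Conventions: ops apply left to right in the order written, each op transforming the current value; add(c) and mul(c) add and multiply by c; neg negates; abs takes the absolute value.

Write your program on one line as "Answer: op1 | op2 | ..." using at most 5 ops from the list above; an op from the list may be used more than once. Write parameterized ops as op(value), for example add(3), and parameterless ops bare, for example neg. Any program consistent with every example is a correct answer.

mul(-4) | add(8) | abs | neg

Check, running the answer program on each example:
  28 -> -112 -> -104 -> 104 -> -104
  3 -> -12 -> -4 -> 4 -> -4
  -9 -> 36 -> 44 -> 44 -> -44
  -30 -> 120 -> 128 -> 128 -> -128
  -21 -> 84 -> 92 -> 92 -> -92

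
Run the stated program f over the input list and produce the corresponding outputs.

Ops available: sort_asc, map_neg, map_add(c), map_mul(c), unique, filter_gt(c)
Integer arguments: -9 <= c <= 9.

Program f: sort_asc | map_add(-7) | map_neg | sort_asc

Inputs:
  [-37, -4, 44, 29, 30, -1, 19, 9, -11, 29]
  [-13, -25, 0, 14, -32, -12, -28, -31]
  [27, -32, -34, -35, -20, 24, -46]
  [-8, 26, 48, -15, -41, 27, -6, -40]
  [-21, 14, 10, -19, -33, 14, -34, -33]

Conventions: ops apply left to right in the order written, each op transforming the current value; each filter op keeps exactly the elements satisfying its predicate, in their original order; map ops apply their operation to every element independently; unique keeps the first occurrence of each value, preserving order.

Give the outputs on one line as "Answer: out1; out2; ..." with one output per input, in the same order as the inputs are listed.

[-37, -23, -22, -22, -12, -2, 8, 11, 18, 44]; [-7, 7, 19, 20, 32, 35, 38, 39]; [-20, -17, 27, 39, 41, 42, 53]; [-41, -20, -19, 13, 15, 22, 47, 48]; [-7, -7, -3, 26, 28, 40, 40, 41]

Execution, op by op:
  [-37, -4, 44, 29, 30, -1, 19, 9, -11, 29] -> [-37, -11, -4, -1, 9, 19, 29, 29, 30, 44] -> [-44, -18, -11, -8, 2, 12, 22, 22, 23, 37] -> [44, 18, 11, 8, -2, -12, -22, -22, -23, -37] -> [-37, -23, -22, -22, -12, -2, 8, 11, 18, 44]
  [-13, -25, 0, 14, -32, -12, -28, -31] -> [-32, -31, -28, -25, -13, -12, 0, 14] -> [-39, -38, -35, -32, -20, -19, -7, 7] -> [39, 38, 35, 32, 20, 19, 7, -7] -> [-7, 7, 19, 20, 32, 35, 38, 39]
  [27, -32, -34, -35, -20, 24, -46] -> [-46, -35, -34, -32, -20, 24, 27] -> [-53, -42, -41, -39, -27, 17, 20] -> [53, 42, 41, 39, 27, -17, -20] -> [-20, -17, 27, 39, 41, 42, 53]
  [-8, 26, 48, -15, -41, 27, -6, -40] -> [-41, -40, -15, -8, -6, 26, 27, 48] -> [-48, -47, -22, -15, -13, 19, 20, 41] -> [48, 47, 22, 15, 13, -19, -20, -41] -> [-41, -20, -19, 13, 15, 22, 47, 48]
  [-21, 14, 10, -19, -33, 14, -34, -33] -> [-34, -33, -33, -21, -19, 10, 14, 14] -> [-41, -40, -40, -28, -26, 3, 7, 7] -> [41, 40, 40, 28, 26, -3, -7, -7] -> [-7, -7, -3, 26, 28, 40, 40, 41]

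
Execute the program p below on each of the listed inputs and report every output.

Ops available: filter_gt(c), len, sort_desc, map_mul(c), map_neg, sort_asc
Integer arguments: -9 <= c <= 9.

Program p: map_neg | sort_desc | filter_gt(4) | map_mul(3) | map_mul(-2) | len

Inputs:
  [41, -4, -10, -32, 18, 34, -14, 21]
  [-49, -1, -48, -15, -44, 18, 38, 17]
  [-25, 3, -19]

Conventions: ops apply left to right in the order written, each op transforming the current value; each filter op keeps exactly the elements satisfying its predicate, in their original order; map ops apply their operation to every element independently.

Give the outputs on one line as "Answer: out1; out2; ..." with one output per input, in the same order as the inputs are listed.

Execution, op by op:
  [41, -4, -10, -32, 18, 34, -14, 21] -> [-41, 4, 10, 32, -18, -34, 14, -21] -> [32, 14, 10, 4, -18, -21, -34, -41] -> [32, 14, 10] -> [96, 42, 30] -> [-192, -84, -60] -> 3
  [-49, -1, -48, -15, -44, 18, 38, 17] -> [49, 1, 48, 15, 44, -18, -38, -17] -> [49, 48, 44, 15, 1, -17, -18, -38] -> [49, 48, 44, 15] -> [147, 144, 132, 45] -> [-294, -288, -264, -90] -> 4
  [-25, 3, -19] -> [25, -3, 19] -> [25, 19, -3] -> [25, 19] -> [75, 57] -> [-150, -114] -> 2

3; 4; 2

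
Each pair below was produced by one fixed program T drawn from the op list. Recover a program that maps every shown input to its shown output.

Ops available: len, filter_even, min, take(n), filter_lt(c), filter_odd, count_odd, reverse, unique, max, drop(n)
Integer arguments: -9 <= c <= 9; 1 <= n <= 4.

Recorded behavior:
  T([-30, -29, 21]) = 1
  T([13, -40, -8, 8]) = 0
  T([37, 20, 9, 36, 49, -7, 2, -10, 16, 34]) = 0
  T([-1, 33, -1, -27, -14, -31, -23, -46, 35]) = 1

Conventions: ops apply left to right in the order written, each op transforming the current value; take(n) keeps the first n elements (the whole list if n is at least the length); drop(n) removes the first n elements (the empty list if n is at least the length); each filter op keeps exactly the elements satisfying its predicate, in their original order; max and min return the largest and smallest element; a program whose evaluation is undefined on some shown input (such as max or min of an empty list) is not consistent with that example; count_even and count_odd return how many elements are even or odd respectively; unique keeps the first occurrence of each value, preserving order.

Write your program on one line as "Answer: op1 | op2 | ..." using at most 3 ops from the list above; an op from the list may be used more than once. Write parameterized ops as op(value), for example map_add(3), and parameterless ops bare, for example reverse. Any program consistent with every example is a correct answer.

reverse | take(1) | count_odd

Check, running the answer program on each example:
  [-30, -29, 21] -> [21, -29, -30] -> [21] -> 1
  [13, -40, -8, 8] -> [8, -8, -40, 13] -> [8] -> 0
  [37, 20, 9, 36, 49, -7, 2, -10, 16, 34] -> [34, 16, -10, 2, -7, 49, 36, 9, 20, 37] -> [34] -> 0
  [-1, 33, -1, -27, -14, -31, -23, -46, 35] -> [35, -46, -23, -31, -14, -27, -1, 33, -1] -> [35] -> 1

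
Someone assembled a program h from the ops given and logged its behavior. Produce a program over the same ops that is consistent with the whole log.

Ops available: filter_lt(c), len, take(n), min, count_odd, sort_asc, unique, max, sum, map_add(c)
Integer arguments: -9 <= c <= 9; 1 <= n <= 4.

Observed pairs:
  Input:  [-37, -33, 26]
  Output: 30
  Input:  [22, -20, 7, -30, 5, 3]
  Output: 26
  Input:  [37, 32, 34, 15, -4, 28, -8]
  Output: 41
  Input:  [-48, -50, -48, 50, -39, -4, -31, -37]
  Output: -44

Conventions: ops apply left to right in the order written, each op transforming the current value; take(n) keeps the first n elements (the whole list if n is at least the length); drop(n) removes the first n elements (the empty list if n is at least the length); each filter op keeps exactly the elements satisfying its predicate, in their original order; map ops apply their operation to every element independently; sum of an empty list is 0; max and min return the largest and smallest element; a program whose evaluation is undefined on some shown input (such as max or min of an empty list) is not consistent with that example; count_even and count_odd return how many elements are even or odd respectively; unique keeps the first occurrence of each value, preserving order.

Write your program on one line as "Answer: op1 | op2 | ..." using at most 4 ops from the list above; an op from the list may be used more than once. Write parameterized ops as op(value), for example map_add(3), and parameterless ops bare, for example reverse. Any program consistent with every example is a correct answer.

map_add(4) | take(3) | unique | max

Check, running the answer program on each example:
  [-37, -33, 26] -> [-33, -29, 30] -> [-33, -29, 30] -> [-33, -29, 30] -> 30
  [22, -20, 7, -30, 5, 3] -> [26, -16, 11, -26, 9, 7] -> [26, -16, 11] -> [26, -16, 11] -> 26
  [37, 32, 34, 15, -4, 28, -8] -> [41, 36, 38, 19, 0, 32, -4] -> [41, 36, 38] -> [41, 36, 38] -> 41
  [-48, -50, -48, 50, -39, -4, -31, -37] -> [-44, -46, -44, 54, -35, 0, -27, -33] -> [-44, -46, -44] -> [-44, -46] -> -44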